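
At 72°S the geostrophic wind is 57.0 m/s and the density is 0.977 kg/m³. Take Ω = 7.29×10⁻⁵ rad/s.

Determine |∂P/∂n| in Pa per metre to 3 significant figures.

Coriolis parameter at 72°S:
f = 2Ω sin φ = 2 × 7.29×10⁻⁵ × sin 72° = 1.39×10⁻⁴ s⁻¹
Geostrophic balance rearranged: |∂P/∂n| = f ρ V_g
|∂P/∂n| = 1.39×10⁻⁴ × 0.977 × 57.0 = 7.72×10⁻³ Pa/m

7.72×10⁻³ Pa/m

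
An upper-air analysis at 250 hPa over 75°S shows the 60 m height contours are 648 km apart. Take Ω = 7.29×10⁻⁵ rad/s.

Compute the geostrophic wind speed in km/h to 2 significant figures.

Coriolis parameter at 75°S:
f = 2Ω sin φ = 2 × 7.29×10⁻⁵ × sin 75° = 1.41×10⁻⁴ s⁻¹
Height gradient: |∂Z/∂n| = 60 m / 648000 m = 9.26×10⁻⁵
On a pressure surface, geostrophic balance gives V_g = (g/f)|∂Z/∂n|:
V_g = 9.81 × 9.26×10⁻⁵ / 1.41×10⁻⁴ = 6.45 m/s
Converting: 6.45 m/s × 3.6 = 23 km/h

23 km/h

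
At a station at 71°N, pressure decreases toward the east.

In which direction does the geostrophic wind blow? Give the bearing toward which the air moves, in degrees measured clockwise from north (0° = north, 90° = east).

180°

The pressure-gradient force points toward the east (bearing 090°).
Geostrophic balance: in the Northern Hemisphere the Coriolis force deflects motion to the right, so the geostrophic wind blows 90° to the right of the pressure-gradient force (low pressure on the left).
Rotating 090° by 90° clockwise gives 180° — the wind blows toward the south.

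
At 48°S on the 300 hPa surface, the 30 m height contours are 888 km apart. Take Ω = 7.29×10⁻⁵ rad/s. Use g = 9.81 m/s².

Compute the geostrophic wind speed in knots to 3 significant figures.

Coriolis parameter at 48°S:
f = 2Ω sin φ = 2 × 7.29×10⁻⁵ × sin 48° = 1.08×10⁻⁴ s⁻¹
Height gradient: |∂Z/∂n| = 30 m / 888000 m = 3.38×10⁻⁵
On a pressure surface, geostrophic balance gives V_g = (g/f)|∂Z/∂n|:
V_g = 9.81 × 3.38×10⁻⁵ / 1.08×10⁻⁴ = 3.06 m/s
Converting: 3.06 m/s × 1.944 = 5.95 knots

5.95 knots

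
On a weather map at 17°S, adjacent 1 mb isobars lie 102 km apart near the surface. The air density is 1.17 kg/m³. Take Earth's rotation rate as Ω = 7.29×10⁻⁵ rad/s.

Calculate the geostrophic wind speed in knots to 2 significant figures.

38 knots

Coriolis parameter at 17°S:
f = 2Ω sin φ = 2 × 7.29×10⁻⁵ × sin 17° = 4.26×10⁻⁵ s⁻¹
Pressure gradient: |∂P/∂n| = 100 Pa / 102000 m = 9.80×10⁻⁴ Pa/m
Geostrophic balance (pressure-gradient force = Coriolis force):
V_g = (1/(fρ)) |∂P/∂n| = 9.80×10⁻⁴ / (4.26×10⁻⁵ × 1.17) = 19.7 m/s
Converting: 19.7 m/s × 1.944 = 38 knots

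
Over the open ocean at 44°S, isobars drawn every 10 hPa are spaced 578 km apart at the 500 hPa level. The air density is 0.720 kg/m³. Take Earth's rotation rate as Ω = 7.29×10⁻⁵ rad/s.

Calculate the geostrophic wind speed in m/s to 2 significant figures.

Coriolis parameter at 44°S:
f = 2Ω sin φ = 2 × 7.29×10⁻⁵ × sin 44° = 1.01×10⁻⁴ s⁻¹
Pressure gradient: |∂P/∂n| = 1000 Pa / 578000 m = 1.73×10⁻³ Pa/m
Geostrophic balance (pressure-gradient force = Coriolis force):
V_g = (1/(fρ)) |∂P/∂n| = 1.73×10⁻³ / (1.01×10⁻⁴ × 0.720) = 23.7 m/s

24 m/s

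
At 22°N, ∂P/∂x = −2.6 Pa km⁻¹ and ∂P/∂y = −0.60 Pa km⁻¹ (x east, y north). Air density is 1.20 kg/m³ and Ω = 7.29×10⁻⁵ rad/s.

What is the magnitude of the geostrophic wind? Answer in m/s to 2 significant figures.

Coriolis parameter at 22°N:
f = 2Ω sin φ = 2 × 7.29×10⁻⁵ × sin 22° = 5.46×10⁻⁵ s⁻¹
Component geostrophic relations (x east, y north):
u_g = −(1/(fρ)) ∂P/∂y,  v_g = (1/(fρ)) ∂P/∂x
u_g = −(−0.60×10⁻³)/(5.46×10⁻⁵ × 1.20) = 9.15 m/s;  v_g = (−2.6×10⁻³)/(5.46×10⁻⁵ × 1.20) = −39.7 m/s
|V_g| = √(u_g² + v_g²) = 40.7 m/s

41 m/s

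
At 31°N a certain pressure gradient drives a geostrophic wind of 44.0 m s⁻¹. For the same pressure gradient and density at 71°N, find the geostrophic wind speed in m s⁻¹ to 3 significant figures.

With the same pressure gradient and density, V_g ∝ 1/f ∝ 1/sin φ.
V₂ = V₁ · sin φ₁ / sin φ₂ = 44.0 × sin 31° / sin 71°
V₂ = 44.0 × 0.5150/0.9455 = 24.0 m s⁻¹

24.0 m s⁻¹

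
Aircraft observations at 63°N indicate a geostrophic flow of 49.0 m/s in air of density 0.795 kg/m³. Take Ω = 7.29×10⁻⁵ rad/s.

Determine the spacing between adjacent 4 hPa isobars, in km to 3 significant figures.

79.0 km

Coriolis parameter at 63°N:
f = 2Ω sin φ = 2 × 7.29×10⁻⁵ × sin 63° = 1.30×10⁻⁴ s⁻¹
Geostrophic balance rearranged: |∂P/∂n| = f ρ V_g
|∂P/∂n| = 1.30×10⁻⁴ × 0.795 × 49.0 = 5.06×10⁻³ Pa/m
Isobar spacing: Δn = ΔP/|∂P/∂n| = 400 Pa / 5.06×10⁻³ Pa/m = 79042 m ≈ 79.0 km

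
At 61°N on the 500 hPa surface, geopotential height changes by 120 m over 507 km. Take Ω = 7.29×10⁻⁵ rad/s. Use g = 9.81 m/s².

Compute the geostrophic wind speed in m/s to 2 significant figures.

18 m/s

Coriolis parameter at 61°N:
f = 2Ω sin φ = 2 × 7.29×10⁻⁵ × sin 61° = 1.28×10⁻⁴ s⁻¹
Height gradient: |∂Z/∂n| = 120 m / 507000 m = 2.37×10⁻⁴
On a pressure surface, geostrophic balance gives V_g = (g/f)|∂Z/∂n|:
V_g = 9.81 × 2.37×10⁻⁴ / 1.28×10⁻⁴ = 18.2 m/s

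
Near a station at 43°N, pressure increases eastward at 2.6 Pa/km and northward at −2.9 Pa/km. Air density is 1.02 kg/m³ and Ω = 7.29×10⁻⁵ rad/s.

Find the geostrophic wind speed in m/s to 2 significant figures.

Coriolis parameter at 43°N:
f = 2Ω sin φ = 2 × 7.29×10⁻⁵ × sin 43° = 9.94×10⁻⁵ s⁻¹
Component geostrophic relations (x east, y north):
u_g = −(1/(fρ)) ∂P/∂y,  v_g = (1/(fρ)) ∂P/∂x
u_g = −(−2.9×10⁻³)/(9.94×10⁻⁵ × 1.02) = 28.6 m/s;  v_g = (2.6×10⁻³)/(9.94×10⁻⁵ × 1.02) = 25.6 m/s
|V_g| = √(u_g² + v_g²) = 38.4 m/s

38 m/s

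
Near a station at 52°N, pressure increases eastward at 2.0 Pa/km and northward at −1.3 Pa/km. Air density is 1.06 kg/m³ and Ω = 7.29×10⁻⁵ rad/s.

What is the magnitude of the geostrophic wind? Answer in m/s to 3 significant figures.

Coriolis parameter at 52°N:
f = 2Ω sin φ = 2 × 7.29×10⁻⁵ × sin 52° = 1.15×10⁻⁴ s⁻¹
Component geostrophic relations (x east, y north):
u_g = −(1/(fρ)) ∂P/∂y,  v_g = (1/(fρ)) ∂P/∂x
u_g = −(−1.3×10⁻³)/(1.15×10⁻⁴ × 1.06) = 10.7 m/s;  v_g = (2.0×10⁻³)/(1.15×10⁻⁴ × 1.06) = 16.4 m/s
|V_g| = √(u_g² + v_g²) = 19.6 m/s

19.6 m/s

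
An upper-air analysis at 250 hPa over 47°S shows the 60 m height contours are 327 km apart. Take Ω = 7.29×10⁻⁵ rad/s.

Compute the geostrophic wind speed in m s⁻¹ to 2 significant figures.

Coriolis parameter at 47°S:
f = 2Ω sin φ = 2 × 7.29×10⁻⁵ × sin 47° = 1.07×10⁻⁴ s⁻¹
Height gradient: |∂Z/∂n| = 60 m / 327000 m = 1.83×10⁻⁴
On a pressure surface, geostrophic balance gives V_g = (g/f)|∂Z/∂n|:
V_g = 9.81 × 1.83×10⁻⁴ / 1.07×10⁻⁴ = 16.9 m/s

17 m s⁻¹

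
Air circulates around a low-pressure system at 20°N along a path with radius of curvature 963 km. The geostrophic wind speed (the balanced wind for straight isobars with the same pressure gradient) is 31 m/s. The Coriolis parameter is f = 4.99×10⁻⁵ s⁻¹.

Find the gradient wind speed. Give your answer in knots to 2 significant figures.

42 knots

Around a low, centrifugal force acts outward with Coriolis, so pressure-gradient force balances both:
(1/ρ)|∂P/∂n| = fV + V²/R  →  V² + fR·V − fR·V_g = 0
With fR = 4.99×10⁻⁵ × 963×10³ m = 48.1 m/s:
V = [−fR + √((fR)² + 4 fR V_g)]/2 = [−48.1 + √(48.1² + 4×48.1×31)]/2 = 21.4 m/s
Subgeostrophic (V < V_g = 31 m/s), as expected around a low.
Converting: 21.4 m/s × 1.944 = 42 knots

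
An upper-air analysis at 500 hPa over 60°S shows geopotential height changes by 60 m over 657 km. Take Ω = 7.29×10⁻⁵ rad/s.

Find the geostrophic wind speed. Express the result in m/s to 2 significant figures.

7.1 m/s

Coriolis parameter at 60°S:
f = 2Ω sin φ = 2 × 7.29×10⁻⁵ × sin 60° = 1.26×10⁻⁴ s⁻¹
Height gradient: |∂Z/∂n| = 60 m / 657000 m = 9.13×10⁻⁵
On a pressure surface, geostrophic balance gives V_g = (g/f)|∂Z/∂n|:
V_g = 9.81 × 9.13×10⁻⁵ / 1.26×10⁻⁴ = 7.10 m/s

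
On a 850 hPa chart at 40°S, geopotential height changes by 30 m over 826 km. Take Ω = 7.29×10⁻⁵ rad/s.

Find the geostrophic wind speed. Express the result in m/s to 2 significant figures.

Coriolis parameter at 40°S:
f = 2Ω sin φ = 2 × 7.29×10⁻⁵ × sin 40° = 9.37×10⁻⁵ s⁻¹
Height gradient: |∂Z/∂n| = 30 m / 826000 m = 3.63×10⁻⁵
On a pressure surface, geostrophic balance gives V_g = (g/f)|∂Z/∂n|:
V_g = 9.81 × 3.63×10⁻⁵ / 9.37×10⁻⁵ = 3.80 m/s

3.8 m/s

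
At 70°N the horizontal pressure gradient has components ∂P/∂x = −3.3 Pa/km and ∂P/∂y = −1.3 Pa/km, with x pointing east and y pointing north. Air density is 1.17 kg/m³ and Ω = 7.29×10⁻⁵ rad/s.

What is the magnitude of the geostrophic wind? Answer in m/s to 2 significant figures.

22 m/s

Coriolis parameter at 70°N:
f = 2Ω sin φ = 2 × 7.29×10⁻⁵ × sin 70° = 1.37×10⁻⁴ s⁻¹
Component geostrophic relations (x east, y north):
u_g = −(1/(fρ)) ∂P/∂y,  v_g = (1/(fρ)) ∂P/∂x
u_g = −(−1.3×10⁻³)/(1.37×10⁻⁴ × 1.17) = 8.11 m/s;  v_g = (−3.3×10⁻³)/(1.37×10⁻⁴ × 1.17) = −20.6 m/s
|V_g| = √(u_g² + v_g²) = 22.1 m/s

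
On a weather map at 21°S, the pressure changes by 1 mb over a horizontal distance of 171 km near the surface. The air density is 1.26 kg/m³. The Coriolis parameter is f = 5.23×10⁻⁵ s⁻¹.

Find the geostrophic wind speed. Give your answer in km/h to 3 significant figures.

Pressure gradient: |∂P/∂n| = 100 Pa / 171000 m = 5.85×10⁻⁴ Pa/m
Geostrophic balance (pressure-gradient force = Coriolis force):
V_g = (1/(fρ)) |∂P/∂n| = 5.85×10⁻⁴ / (5.23×10⁻⁵ × 1.26) = 8.87 m/s
Converting: 8.87 m/s × 3.6 = 31.9 km/h

31.9 km/h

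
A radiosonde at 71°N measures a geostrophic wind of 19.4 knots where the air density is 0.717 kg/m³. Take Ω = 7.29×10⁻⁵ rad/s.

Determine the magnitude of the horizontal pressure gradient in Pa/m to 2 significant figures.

Coriolis parameter at 71°N:
f = 2Ω sin φ = 2 × 7.29×10⁻⁵ × sin 71° = 1.38×10⁻⁴ s⁻¹
Wind speed in SI: 19.4 knots = 9.98 m/s
Geostrophic balance rearranged: |∂P/∂n| = f ρ V_g
|∂P/∂n| = 1.38×10⁻⁴ × 0.717 × 9.98 = 9.86×10⁻⁴ Pa/m

9.9×10⁻⁴ Pa/m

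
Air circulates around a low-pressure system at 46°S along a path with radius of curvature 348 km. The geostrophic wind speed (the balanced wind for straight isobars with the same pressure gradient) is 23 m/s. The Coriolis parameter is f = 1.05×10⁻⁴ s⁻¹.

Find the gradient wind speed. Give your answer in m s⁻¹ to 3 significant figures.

Around a low, centrifugal force acts outward with Coriolis, so pressure-gradient force balances both:
(1/ρ)|∂P/∂n| = fV + V²/R  →  V² + fR·V − fR·V_g = 0
With fR = 1.05×10⁻⁴ × 348×10³ m = 36.5 m/s:
V = [−fR + √((fR)² + 4 fR V_g)]/2 = [−36.5 + √(36.5² + 4×36.5×23)]/2 = 16 m/s
Subgeostrophic (V < V_g = 23 m/s), as expected around a low.

16.0 m s⁻¹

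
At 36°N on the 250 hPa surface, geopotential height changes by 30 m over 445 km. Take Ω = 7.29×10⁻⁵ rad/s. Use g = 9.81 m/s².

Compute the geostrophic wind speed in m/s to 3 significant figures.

Coriolis parameter at 36°N:
f = 2Ω sin φ = 2 × 7.29×10⁻⁵ × sin 36° = 8.57×10⁻⁵ s⁻¹
Height gradient: |∂Z/∂n| = 30 m / 445000 m = 6.74×10⁻⁵
On a pressure surface, geostrophic balance gives V_g = (g/f)|∂Z/∂n|:
V_g = 9.81 × 6.74×10⁻⁵ / 8.57×10⁻⁵ = 7.72 m/s

7.72 m/s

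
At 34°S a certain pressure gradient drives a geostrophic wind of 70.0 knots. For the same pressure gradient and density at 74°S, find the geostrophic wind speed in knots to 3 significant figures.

40.7 knots

With the same pressure gradient and density, V_g ∝ 1/f ∝ 1/sin φ.
V₂ = V₁ · sin φ₁ / sin φ₂ = 70.0 × sin 34° / sin 74°
V₂ = 70.0 × 0.5592/0.9613 = 40.7 knots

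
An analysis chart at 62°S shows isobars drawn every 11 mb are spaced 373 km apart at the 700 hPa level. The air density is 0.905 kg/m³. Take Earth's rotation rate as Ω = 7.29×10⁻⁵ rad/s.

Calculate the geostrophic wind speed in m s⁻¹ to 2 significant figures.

25 m s⁻¹

Coriolis parameter at 62°S:
f = 2Ω sin φ = 2 × 7.29×10⁻⁵ × sin 62° = 1.29×10⁻⁴ s⁻¹
Pressure gradient: |∂P/∂n| = 1100 Pa / 373000 m = 2.95×10⁻³ Pa/m
Geostrophic balance (pressure-gradient force = Coriolis force):
V_g = (1/(fρ)) |∂P/∂n| = 2.95×10⁻³ / (1.29×10⁻⁴ × 0.905) = 25.3 m/s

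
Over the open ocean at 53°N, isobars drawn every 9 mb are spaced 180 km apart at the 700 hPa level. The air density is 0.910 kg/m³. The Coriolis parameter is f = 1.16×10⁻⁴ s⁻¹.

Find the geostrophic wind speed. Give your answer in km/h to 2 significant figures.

Pressure gradient: |∂P/∂n| = 900 Pa / 180000 m = 5.00×10⁻³ Pa/m
Geostrophic balance (pressure-gradient force = Coriolis force):
V_g = (1/(fρ)) |∂P/∂n| = 5.00×10⁻³ / (1.16×10⁻⁴ × 0.910) = 47.4 m/s
Converting: 47.4 m/s × 3.6 = 170 km/h

170 km/h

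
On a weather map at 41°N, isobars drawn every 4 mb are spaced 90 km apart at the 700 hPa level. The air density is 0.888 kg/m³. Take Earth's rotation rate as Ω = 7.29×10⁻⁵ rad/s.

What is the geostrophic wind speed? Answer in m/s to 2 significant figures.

Coriolis parameter at 41°N:
f = 2Ω sin φ = 2 × 7.29×10⁻⁵ × sin 41° = 9.57×10⁻⁵ s⁻¹
Pressure gradient: |∂P/∂n| = 400 Pa / 90000 m = 4.44×10⁻³ Pa/m
Geostrophic balance (pressure-gradient force = Coriolis force):
V_g = (1/(fρ)) |∂P/∂n| = 4.44×10⁻³ / (9.57×10⁻⁵ × 0.888) = 52.3 m/s

52 m/s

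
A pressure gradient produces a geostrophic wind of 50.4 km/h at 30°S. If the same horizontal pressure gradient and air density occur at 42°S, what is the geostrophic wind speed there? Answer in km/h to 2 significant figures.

38 km/h

With the same pressure gradient and density, V_g ∝ 1/f ∝ 1/sin φ.
V₂ = V₁ · sin φ₁ / sin φ₂ = 50.4 × sin 30° / sin 42°
V₂ = 50.4 × 0.5000/0.6691 = 38 km/h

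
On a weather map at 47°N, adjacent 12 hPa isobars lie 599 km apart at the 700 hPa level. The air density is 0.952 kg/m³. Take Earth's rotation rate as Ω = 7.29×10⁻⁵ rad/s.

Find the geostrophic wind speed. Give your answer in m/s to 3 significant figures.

Coriolis parameter at 47°N:
f = 2Ω sin φ = 2 × 7.29×10⁻⁵ × sin 47° = 1.07×10⁻⁴ s⁻¹
Pressure gradient: |∂P/∂n| = 1200 Pa / 599000 m = 2.00×10⁻³ Pa/m
Geostrophic balance (pressure-gradient force = Coriolis force):
V_g = (1/(fρ)) |∂P/∂n| = 2.00×10⁻³ / (1.07×10⁻⁴ × 0.952) = 19.7 m/s

19.7 m/s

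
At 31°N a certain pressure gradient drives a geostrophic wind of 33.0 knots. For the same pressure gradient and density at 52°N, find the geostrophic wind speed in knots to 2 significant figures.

22 knots

With the same pressure gradient and density, V_g ∝ 1/f ∝ 1/sin φ.
V₂ = V₁ · sin φ₁ / sin φ₂ = 33.0 × sin 31° / sin 52°
V₂ = 33.0 × 0.5150/0.7880 = 22 knots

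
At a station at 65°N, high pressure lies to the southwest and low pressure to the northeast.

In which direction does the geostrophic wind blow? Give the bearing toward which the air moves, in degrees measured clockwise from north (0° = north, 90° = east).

135°

The pressure-gradient force points toward the northeast (bearing 045°).
Geostrophic balance: in the Northern Hemisphere the Coriolis force deflects motion to the right, so the geostrophic wind blows 90° to the right of the pressure-gradient force (low pressure on the left).
Rotating 045° by 90° clockwise gives 135° — the wind blows toward the southeast.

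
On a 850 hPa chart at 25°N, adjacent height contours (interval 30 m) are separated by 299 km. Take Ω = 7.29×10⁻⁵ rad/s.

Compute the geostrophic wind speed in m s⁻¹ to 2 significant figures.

Coriolis parameter at 25°N:
f = 2Ω sin φ = 2 × 7.29×10⁻⁵ × sin 25° = 6.16×10⁻⁵ s⁻¹
Height gradient: |∂Z/∂n| = 30 m / 299000 m = 1.00×10⁻⁴
On a pressure surface, geostrophic balance gives V_g = (g/f)|∂Z/∂n|:
V_g = 9.81 × 1.00×10⁻⁴ / 6.16×10⁻⁵ = 16.0 m/s

16 m s⁻¹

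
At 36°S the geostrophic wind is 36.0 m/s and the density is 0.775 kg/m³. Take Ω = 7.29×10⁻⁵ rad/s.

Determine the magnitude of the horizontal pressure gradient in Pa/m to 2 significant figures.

2.4×10⁻³ Pa/m

Coriolis parameter at 36°S:
f = 2Ω sin φ = 2 × 7.29×10⁻⁵ × sin 36° = 8.57×10⁻⁵ s⁻¹
Geostrophic balance rearranged: |∂P/∂n| = f ρ V_g
|∂P/∂n| = 8.57×10⁻⁵ × 0.775 × 36.0 = 2.39×10⁻³ Pa/m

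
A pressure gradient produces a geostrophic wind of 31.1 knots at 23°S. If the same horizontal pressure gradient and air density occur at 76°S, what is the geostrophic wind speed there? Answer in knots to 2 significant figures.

13 knots

With the same pressure gradient and density, V_g ∝ 1/f ∝ 1/sin φ.
V₂ = V₁ · sin φ₁ / sin φ₂ = 31.1 × sin 23° / sin 76°
V₂ = 31.1 × 0.3907/0.9703 = 13 knots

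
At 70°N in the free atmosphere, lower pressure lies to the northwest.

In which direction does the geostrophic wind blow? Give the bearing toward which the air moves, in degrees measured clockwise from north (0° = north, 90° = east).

045°

The pressure-gradient force points toward the northwest (bearing 315°).
Geostrophic balance: in the Northern Hemisphere the Coriolis force deflects motion to the right, so the geostrophic wind blows 90° to the right of the pressure-gradient force (low pressure on the left).
Rotating 315° by 90° clockwise gives 045° — the wind blows toward the northeast.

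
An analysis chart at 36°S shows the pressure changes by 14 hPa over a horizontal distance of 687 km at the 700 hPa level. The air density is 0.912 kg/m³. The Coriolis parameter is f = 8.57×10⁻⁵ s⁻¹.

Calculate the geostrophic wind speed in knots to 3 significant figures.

50.7 knots

Pressure gradient: |∂P/∂n| = 1400 Pa / 687000 m = 2.04×10⁻³ Pa/m
Geostrophic balance (pressure-gradient force = Coriolis force):
V_g = (1/(fρ)) |∂P/∂n| = 2.04×10⁻³ / (8.57×10⁻⁵ × 0.912) = 26.1 m/s
Converting: 26.1 m/s × 1.944 = 50.7 knots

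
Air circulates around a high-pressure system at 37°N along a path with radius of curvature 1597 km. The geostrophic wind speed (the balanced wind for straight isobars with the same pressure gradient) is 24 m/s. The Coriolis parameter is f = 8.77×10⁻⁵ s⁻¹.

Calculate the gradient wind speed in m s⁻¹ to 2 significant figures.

Around a high, pressure-gradient force acts outward with centrifugal, so Coriolis balances both:
fV = (1/ρ)|∂P/∂n| + V²/R  →  V² − fR·V + fR·V_g = 0
With fR = 8.77×10⁻⁵ × 1597×10³ m = 140 m/s:
V = [fR − √((fR)² − 4 fR V_g)]/2 = [140 − √(140² − 4×140×24)]/2 = 30.8 m/s
Supergeostrophic (V > V_g = 24 m/s), as expected around a high.

31 m s⁻¹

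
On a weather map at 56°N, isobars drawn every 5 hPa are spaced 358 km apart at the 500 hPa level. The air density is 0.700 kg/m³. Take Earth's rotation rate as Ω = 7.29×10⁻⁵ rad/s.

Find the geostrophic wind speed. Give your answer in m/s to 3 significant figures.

16.5 m/s

Coriolis parameter at 56°N:
f = 2Ω sin φ = 2 × 7.29×10⁻⁵ × sin 56° = 1.21×10⁻⁴ s⁻¹
Pressure gradient: |∂P/∂n| = 500 Pa / 358000 m = 1.40×10⁻³ Pa/m
Geostrophic balance (pressure-gradient force = Coriolis force):
V_g = (1/(fρ)) |∂P/∂n| = 1.40×10⁻³ / (1.21×10⁻⁴ × 0.700) = 16.5 m/s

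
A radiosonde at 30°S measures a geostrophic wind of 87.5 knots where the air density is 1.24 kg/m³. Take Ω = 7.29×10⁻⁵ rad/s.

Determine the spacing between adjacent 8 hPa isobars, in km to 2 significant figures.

Coriolis parameter at 30°S:
f = 2Ω sin φ = 2 × 7.29×10⁻⁵ × sin 30° = 7.29×10⁻⁵ s⁻¹
Wind speed in SI: 87.5 knots = 45.0 m/s
Geostrophic balance rearranged: |∂P/∂n| = f ρ V_g
|∂P/∂n| = 7.29×10⁻⁵ × 1.24 × 45.0 = 4.07×10⁻³ Pa/m
Isobar spacing: Δn = ΔP/|∂P/∂n| = 800 Pa / 4.07×10⁻³ Pa/m = 196605 m ≈ 200 km

200 km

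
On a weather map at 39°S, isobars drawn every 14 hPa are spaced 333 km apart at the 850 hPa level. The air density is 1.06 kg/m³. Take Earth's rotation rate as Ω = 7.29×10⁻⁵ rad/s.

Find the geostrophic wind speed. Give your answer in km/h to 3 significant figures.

156 km/h

Coriolis parameter at 39°S:
f = 2Ω sin φ = 2 × 7.29×10⁻⁵ × sin 39° = 9.18×10⁻⁵ s⁻¹
Pressure gradient: |∂P/∂n| = 1400 Pa / 333000 m = 4.20×10⁻³ Pa/m
Geostrophic balance (pressure-gradient force = Coriolis force):
V_g = (1/(fρ)) |∂P/∂n| = 4.20×10⁻³ / (9.18×10⁻⁵ × 1.06) = 43.2 m/s
Converting: 43.2 m/s × 3.6 = 156 km/h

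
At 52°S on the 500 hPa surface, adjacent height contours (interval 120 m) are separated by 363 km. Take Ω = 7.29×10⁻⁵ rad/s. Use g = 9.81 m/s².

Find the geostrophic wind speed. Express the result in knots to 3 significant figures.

54.9 knots

Coriolis parameter at 52°S:
f = 2Ω sin φ = 2 × 7.29×10⁻⁵ × sin 52° = 1.15×10⁻⁴ s⁻¹
Height gradient: |∂Z/∂n| = 120 m / 363000 m = 3.31×10⁻⁴
On a pressure surface, geostrophic balance gives V_g = (g/f)|∂Z/∂n|:
V_g = 9.81 × 3.31×10⁻⁴ / 1.15×10⁻⁴ = 28.2 m/s
Converting: 28.2 m/s × 1.944 = 54.9 knots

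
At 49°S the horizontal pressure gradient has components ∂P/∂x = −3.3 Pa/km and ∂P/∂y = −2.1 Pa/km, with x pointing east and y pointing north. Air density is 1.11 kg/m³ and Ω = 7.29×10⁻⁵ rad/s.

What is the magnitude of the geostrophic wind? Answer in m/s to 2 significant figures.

Coriolis parameter at 49°S:
f = 2Ω sin φ = 2 × 7.29×10⁻⁵ × sin 49° = 1.10×10⁻⁴ s⁻¹
In the Southern Hemisphere f is negative: f = −1.10×10⁻⁴ s⁻¹.
Component geostrophic relations (x east, y north):
u_g = −(1/(fρ)) ∂P/∂y,  v_g = (1/(fρ)) ∂P/∂x
u_g = −(−2.1×10⁻³)/(−1.10×10⁻⁴ × 1.11) = −17.2 m/s;  v_g = (−3.3×10⁻³)/(−1.10×10⁻⁴ × 1.11) = 27.0 m/s
|V_g| = √(u_g² + v_g²) = 32.0 m/s

32 m/s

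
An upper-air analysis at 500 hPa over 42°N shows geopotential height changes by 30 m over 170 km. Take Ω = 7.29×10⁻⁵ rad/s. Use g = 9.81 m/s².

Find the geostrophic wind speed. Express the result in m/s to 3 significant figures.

Coriolis parameter at 42°N:
f = 2Ω sin φ = 2 × 7.29×10⁻⁵ × sin 42° = 9.76×10⁻⁵ s⁻¹
Height gradient: |∂Z/∂n| = 30 m / 170000 m = 1.76×10⁻⁴
On a pressure surface, geostrophic balance gives V_g = (g/f)|∂Z/∂n|:
V_g = 9.81 × 1.76×10⁻⁴ / 9.76×10⁻⁵ = 17.7 m/s

17.7 m/s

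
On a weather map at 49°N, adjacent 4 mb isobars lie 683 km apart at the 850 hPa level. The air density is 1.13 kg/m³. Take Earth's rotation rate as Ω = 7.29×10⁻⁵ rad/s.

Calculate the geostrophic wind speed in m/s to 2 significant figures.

4.7 m/s

Coriolis parameter at 49°N:
f = 2Ω sin φ = 2 × 7.29×10⁻⁵ × sin 49° = 1.10×10⁻⁴ s⁻¹
Pressure gradient: |∂P/∂n| = 400 Pa / 683000 m = 5.86×10⁻⁴ Pa/m
Geostrophic balance (pressure-gradient force = Coriolis force):
V_g = (1/(fρ)) |∂P/∂n| = 5.86×10⁻⁴ / (1.10×10⁻⁴ × 1.13) = 4.71 m/s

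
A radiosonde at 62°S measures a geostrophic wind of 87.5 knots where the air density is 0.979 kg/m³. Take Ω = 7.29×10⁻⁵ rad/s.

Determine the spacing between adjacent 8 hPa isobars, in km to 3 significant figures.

141 km

Coriolis parameter at 62°S:
f = 2Ω sin φ = 2 × 7.29×10⁻⁵ × sin 62° = 1.29×10⁻⁴ s⁻¹
Wind speed in SI: 87.5 knots = 45.0 m/s
Geostrophic balance rearranged: |∂P/∂n| = f ρ V_g
|∂P/∂n| = 1.29×10⁻⁴ × 0.979 × 45.0 = 5.67×10⁻³ Pa/m
Isobar spacing: Δn = ΔP/|∂P/∂n| = 800 Pa / 5.67×10⁻³ Pa/m = 141016 m ≈ 141 km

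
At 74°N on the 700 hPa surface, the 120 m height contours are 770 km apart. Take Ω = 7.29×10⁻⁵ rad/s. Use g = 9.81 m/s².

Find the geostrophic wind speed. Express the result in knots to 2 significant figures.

Coriolis parameter at 74°N:
f = 2Ω sin φ = 2 × 7.29×10⁻⁵ × sin 74° = 1.40×10⁻⁴ s⁻¹
Height gradient: |∂Z/∂n| = 120 m / 770000 m = 1.56×10⁻⁴
On a pressure surface, geostrophic balance gives V_g = (g/f)|∂Z/∂n|:
V_g = 9.81 × 1.56×10⁻⁴ / 1.40×10⁻⁴ = 10.9 m/s
Converting: 10.9 m/s × 1.944 = 21 knots

21 knots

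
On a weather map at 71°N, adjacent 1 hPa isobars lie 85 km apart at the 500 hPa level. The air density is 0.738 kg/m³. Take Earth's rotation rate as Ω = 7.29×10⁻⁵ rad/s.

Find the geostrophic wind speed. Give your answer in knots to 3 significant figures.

22.5 knots

Coriolis parameter at 71°N:
f = 2Ω sin φ = 2 × 7.29×10⁻⁵ × sin 71° = 1.38×10⁻⁴ s⁻¹
Pressure gradient: |∂P/∂n| = 100 Pa / 85000 m = 1.18×10⁻³ Pa/m
Geostrophic balance (pressure-gradient force = Coriolis force):
V_g = (1/(fρ)) |∂P/∂n| = 1.18×10⁻³ / (1.38×10⁻⁴ × 0.738) = 11.6 m/s
Converting: 11.6 m/s × 1.944 = 22.5 knots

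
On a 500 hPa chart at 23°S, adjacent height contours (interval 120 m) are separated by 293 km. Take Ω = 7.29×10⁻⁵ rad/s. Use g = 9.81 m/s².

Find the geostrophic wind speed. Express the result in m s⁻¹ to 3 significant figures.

Coriolis parameter at 23°S:
f = 2Ω sin φ = 2 × 7.29×10⁻⁵ × sin 23° = 5.70×10⁻⁵ s⁻¹
Height gradient: |∂Z/∂n| = 120 m / 293000 m = 4.10×10⁻⁴
On a pressure surface, geostrophic balance gives V_g = (g/f)|∂Z/∂n|:
V_g = 9.81 × 4.10×10⁻⁴ / 5.70×10⁻⁵ = 70.5 m/s

70.5 m s⁻¹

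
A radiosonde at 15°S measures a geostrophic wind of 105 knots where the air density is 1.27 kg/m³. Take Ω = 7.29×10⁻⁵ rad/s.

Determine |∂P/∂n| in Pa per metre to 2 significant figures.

2.6×10⁻³ Pa/m

Coriolis parameter at 15°S:
f = 2Ω sin φ = 2 × 7.29×10⁻⁵ × sin 15° = 3.77×10⁻⁵ s⁻¹
Wind speed in SI: 105 knots = 54.0 m/s
Geostrophic balance rearranged: |∂P/∂n| = f ρ V_g
|∂P/∂n| = 3.77×10⁻⁵ × 1.27 × 54.0 = 2.59×10⁻³ Pa/m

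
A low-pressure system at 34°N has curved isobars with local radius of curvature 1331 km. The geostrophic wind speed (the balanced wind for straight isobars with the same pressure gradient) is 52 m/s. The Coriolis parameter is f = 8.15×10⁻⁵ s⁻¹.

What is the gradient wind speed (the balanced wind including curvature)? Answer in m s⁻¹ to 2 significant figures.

38 m s⁻¹

Around a low, centrifugal force acts outward with Coriolis, so pressure-gradient force balances both:
(1/ρ)|∂P/∂n| = fV + V²/R  →  V² + fR·V − fR·V_g = 0
With fR = 8.15×10⁻⁵ × 1331×10³ m = 108 m/s:
V = [−fR + √((fR)² + 4 fR V_g)]/2 = [−108 + √(108² + 4×108×52)]/2 = 38.4 m/s
Subgeostrophic (V < V_g = 52 m/s), as expected around a low.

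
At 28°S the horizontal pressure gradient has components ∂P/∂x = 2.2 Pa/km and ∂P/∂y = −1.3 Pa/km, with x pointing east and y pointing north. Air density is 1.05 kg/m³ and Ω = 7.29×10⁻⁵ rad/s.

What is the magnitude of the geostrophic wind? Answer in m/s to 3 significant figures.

35.6 m/s

Coriolis parameter at 28°S:
f = 2Ω sin φ = 2 × 7.29×10⁻⁵ × sin 28° = 6.84×10⁻⁵ s⁻¹
In the Southern Hemisphere f is negative: f = −6.84×10⁻⁵ s⁻¹.
Component geostrophic relations (x east, y north):
u_g = −(1/(fρ)) ∂P/∂y,  v_g = (1/(fρ)) ∂P/∂x
u_g = −(−1.3×10⁻³)/(−6.84×10⁻⁵ × 1.05) = −18.1 m/s;  v_g = (2.2×10⁻³)/(−6.84×10⁻⁵ × 1.05) = −30.6 m/s
|V_g| = √(u_g² + v_g²) = 35.6 m/s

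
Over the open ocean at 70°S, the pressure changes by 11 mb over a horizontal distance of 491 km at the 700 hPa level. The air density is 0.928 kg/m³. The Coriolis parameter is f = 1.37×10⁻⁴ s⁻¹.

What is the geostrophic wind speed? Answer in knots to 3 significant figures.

Pressure gradient: |∂P/∂n| = 1100 Pa / 491000 m = 2.24×10⁻³ Pa/m
Geostrophic balance (pressure-gradient force = Coriolis force):
V_g = (1/(fρ)) |∂P/∂n| = 2.24×10⁻³ / (1.37×10⁻⁴ × 0.928) = 17.6 m/s
Converting: 17.6 m/s × 1.944 = 34.3 knots

34.3 knots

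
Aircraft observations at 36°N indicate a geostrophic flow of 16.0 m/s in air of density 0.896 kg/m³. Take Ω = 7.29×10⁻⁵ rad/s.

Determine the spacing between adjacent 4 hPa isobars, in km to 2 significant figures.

330 km

Coriolis parameter at 36°N:
f = 2Ω sin φ = 2 × 7.29×10⁻⁵ × sin 36° = 8.57×10⁻⁵ s⁻¹
Geostrophic balance rearranged: |∂P/∂n| = f ρ V_g
|∂P/∂n| = 8.57×10⁻⁵ × 0.896 × 16.0 = 1.23×10⁻³ Pa/m
Isobar spacing: Δn = ΔP/|∂P/∂n| = 400 Pa / 1.23×10⁻³ Pa/m = 325579 m ≈ 330 km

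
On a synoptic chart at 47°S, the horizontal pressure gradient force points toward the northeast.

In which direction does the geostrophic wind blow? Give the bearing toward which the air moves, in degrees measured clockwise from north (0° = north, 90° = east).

The pressure-gradient force points toward the northeast (bearing 045°).
Geostrophic balance: in the Southern Hemisphere the Coriolis force deflects motion to the left, so the geostrophic wind blows 90° to the left of the pressure-gradient force (low pressure on the right).
Rotating 045° by 90° counterclockwise gives 315° — the wind blows toward the northwest.

315°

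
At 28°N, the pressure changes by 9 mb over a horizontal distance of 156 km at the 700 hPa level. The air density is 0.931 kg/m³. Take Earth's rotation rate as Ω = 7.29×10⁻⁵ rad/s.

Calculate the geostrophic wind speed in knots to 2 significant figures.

180 knots

Coriolis parameter at 28°N:
f = 2Ω sin φ = 2 × 7.29×10⁻⁵ × sin 28° = 6.84×10⁻⁵ s⁻¹
Pressure gradient: |∂P/∂n| = 900 Pa / 156000 m = 5.77×10⁻³ Pa/m
Geostrophic balance (pressure-gradient force = Coriolis force):
V_g = (1/(fρ)) |∂P/∂n| = 5.77×10⁻³ / (6.84×10⁻⁵ × 0.931) = 90.5 m/s
Converting: 90.5 m/s × 1.944 = 180 knots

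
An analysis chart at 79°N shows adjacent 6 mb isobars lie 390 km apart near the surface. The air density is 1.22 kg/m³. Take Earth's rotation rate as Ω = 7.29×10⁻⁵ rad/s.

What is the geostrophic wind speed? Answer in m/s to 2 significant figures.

Coriolis parameter at 79°N:
f = 2Ω sin φ = 2 × 7.29×10⁻⁵ × sin 79° = 1.43×10⁻⁴ s⁻¹
Pressure gradient: |∂P/∂n| = 600 Pa / 390000 m = 1.54×10⁻³ Pa/m
Geostrophic balance (pressure-gradient force = Coriolis force):
V_g = (1/(fρ)) |∂P/∂n| = 1.54×10⁻³ / (1.43×10⁻⁴ × 1.22) = 8.81 m/s

8.8 m/s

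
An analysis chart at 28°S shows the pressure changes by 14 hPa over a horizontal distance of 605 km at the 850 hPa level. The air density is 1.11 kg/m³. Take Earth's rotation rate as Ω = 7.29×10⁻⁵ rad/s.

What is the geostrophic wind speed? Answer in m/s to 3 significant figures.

30.5 m/s

Coriolis parameter at 28°S:
f = 2Ω sin φ = 2 × 7.29×10⁻⁵ × sin 28° = 6.84×10⁻⁵ s⁻¹
Pressure gradient: |∂P/∂n| = 1400 Pa / 605000 m = 2.31×10⁻³ Pa/m
Geostrophic balance (pressure-gradient force = Coriolis force):
V_g = (1/(fρ)) |∂P/∂n| = 2.31×10⁻³ / (6.84×10⁻⁵ × 1.11) = 30.5 m/s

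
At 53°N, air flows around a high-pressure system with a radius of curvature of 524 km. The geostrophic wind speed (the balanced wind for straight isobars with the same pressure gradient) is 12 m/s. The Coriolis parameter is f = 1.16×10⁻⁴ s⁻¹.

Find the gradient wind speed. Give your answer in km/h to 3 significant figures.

59.2 km/h

Around a high, pressure-gradient force acts outward with centrifugal, so Coriolis balances both:
fV = (1/ρ)|∂P/∂n| + V²/R  →  V² − fR·V + fR·V_g = 0
With fR = 1.16×10⁻⁴ × 524×10³ m = 60.8 m/s:
V = [fR − √((fR)² − 4 fR V_g)]/2 = [60.8 − √(60.8² − 4×60.8×12)]/2 = 16.5 m/s
Supergeostrophic (V > V_g = 12 m/s), as expected around a high.
Converting: 16.5 m/s × 3.6 = 59.2 km/h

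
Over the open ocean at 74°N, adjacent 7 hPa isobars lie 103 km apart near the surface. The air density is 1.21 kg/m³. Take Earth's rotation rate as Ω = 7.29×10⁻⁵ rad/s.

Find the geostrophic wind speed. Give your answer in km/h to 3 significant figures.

144 km/h

Coriolis parameter at 74°N:
f = 2Ω sin φ = 2 × 7.29×10⁻⁵ × sin 74° = 1.40×10⁻⁴ s⁻¹
Pressure gradient: |∂P/∂n| = 700 Pa / 103000 m = 6.80×10⁻³ Pa/m
Geostrophic balance (pressure-gradient force = Coriolis force):
V_g = (1/(fρ)) |∂P/∂n| = 6.80×10⁻³ / (1.40×10⁻⁴ × 1.21) = 40.1 m/s
Converting: 40.1 m/s × 3.6 = 144 km/h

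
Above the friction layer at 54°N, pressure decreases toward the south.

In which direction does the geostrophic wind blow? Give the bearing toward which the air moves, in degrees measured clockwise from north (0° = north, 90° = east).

The pressure-gradient force points toward the south (bearing 180°).
Geostrophic balance: in the Northern Hemisphere the Coriolis force deflects motion to the right, so the geostrophic wind blows 90° to the right of the pressure-gradient force (low pressure on the left).
Rotating 180° by 90° clockwise gives 270° — the wind blows toward the west.

270°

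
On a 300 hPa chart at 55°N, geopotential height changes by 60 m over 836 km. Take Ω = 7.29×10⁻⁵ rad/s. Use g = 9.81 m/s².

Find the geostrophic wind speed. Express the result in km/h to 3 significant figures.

21.2 km/h

Coriolis parameter at 55°N:
f = 2Ω sin φ = 2 × 7.29×10⁻⁵ × sin 55° = 1.19×10⁻⁴ s⁻¹
Height gradient: |∂Z/∂n| = 60 m / 836000 m = 7.18×10⁻⁵
On a pressure surface, geostrophic balance gives V_g = (g/f)|∂Z/∂n|:
V_g = 9.81 × 7.18×10⁻⁵ / 1.19×10⁻⁴ = 5.90 m/s
Converting: 5.90 m/s × 3.6 = 21.2 km/h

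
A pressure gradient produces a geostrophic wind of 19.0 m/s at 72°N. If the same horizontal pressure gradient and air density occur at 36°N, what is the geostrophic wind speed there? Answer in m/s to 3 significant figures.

With the same pressure gradient and density, V_g ∝ 1/f ∝ 1/sin φ.
V₂ = V₁ · sin φ₁ / sin φ₂ = 19.0 × sin 72° / sin 36°
V₂ = 19.0 × 0.9511/0.5878 = 30.7 m/s

30.7 m/s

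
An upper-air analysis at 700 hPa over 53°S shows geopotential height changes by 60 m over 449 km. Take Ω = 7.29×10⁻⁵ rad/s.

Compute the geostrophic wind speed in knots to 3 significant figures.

21.9 knots

Coriolis parameter at 53°S:
f = 2Ω sin φ = 2 × 7.29×10⁻⁵ × sin 53° = 1.16×10⁻⁴ s⁻¹
Height gradient: |∂Z/∂n| = 60 m / 449000 m = 1.34×10⁻⁴
On a pressure surface, geostrophic balance gives V_g = (g/f)|∂Z/∂n|:
V_g = 9.81 × 1.34×10⁻⁴ / 1.16×10⁻⁴ = 11.3 m/s
Converting: 11.3 m/s × 1.944 = 21.9 knots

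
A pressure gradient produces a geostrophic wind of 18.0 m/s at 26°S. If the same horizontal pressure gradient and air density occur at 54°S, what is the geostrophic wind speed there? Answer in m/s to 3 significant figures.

9.75 m/s

With the same pressure gradient and density, V_g ∝ 1/f ∝ 1/sin φ.
V₂ = V₁ · sin φ₁ / sin φ₂ = 18.0 × sin 26° / sin 54°
V₂ = 18.0 × 0.4384/0.8090 = 9.75 m/s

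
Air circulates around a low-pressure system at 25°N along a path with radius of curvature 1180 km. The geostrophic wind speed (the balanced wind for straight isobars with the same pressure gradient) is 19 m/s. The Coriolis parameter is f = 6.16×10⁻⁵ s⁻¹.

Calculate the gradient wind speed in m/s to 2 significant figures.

Around a low, centrifugal force acts outward with Coriolis, so pressure-gradient force balances both:
(1/ρ)|∂P/∂n| = fV + V²/R  →  V² + fR·V − fR·V_g = 0
With fR = 6.16×10⁻⁵ × 1180×10³ m = 72.7 m/s:
V = [−fR + √((fR)² + 4 fR V_g)]/2 = [−72.7 + √(72.7² + 4×72.7×19)]/2 = 15.6 m/s
Subgeostrophic (V < V_g = 19 m/s), as expected around a low.

16 m/s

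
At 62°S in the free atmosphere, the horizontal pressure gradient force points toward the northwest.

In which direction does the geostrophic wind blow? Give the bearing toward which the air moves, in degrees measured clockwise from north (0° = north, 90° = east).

225°

The pressure-gradient force points toward the northwest (bearing 315°).
Geostrophic balance: in the Southern Hemisphere the Coriolis force deflects motion to the left, so the geostrophic wind blows 90° to the left of the pressure-gradient force (low pressure on the right).
Rotating 315° by 90° counterclockwise gives 225° — the wind blows toward the southwest.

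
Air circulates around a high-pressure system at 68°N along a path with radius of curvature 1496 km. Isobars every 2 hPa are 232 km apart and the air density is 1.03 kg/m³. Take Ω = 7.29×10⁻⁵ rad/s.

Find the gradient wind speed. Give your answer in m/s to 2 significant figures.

6.4 m/s

Coriolis parameter at 68°N:
f = 2Ω sin φ = 2 × 7.29×10⁻⁵ × sin 68° = 1.35×10⁻⁴ s⁻¹
Pressure gradient: |∂P/∂n| = 200 Pa / 232000 m = 8.62×10⁻⁴ Pa/m
Geostrophic speed: V_g = |∂P/∂n|/(fρ) = 8.62×10⁻⁴/(1.35×10⁻⁴ × 1.03) = 6.19 m/s
Around a high, pressure-gradient force acts outward with centrifugal, so Coriolis balances both:
fV = (1/ρ)|∂P/∂n| + V²/R  →  V² − fR·V + fR·V_g = 0
With fR = 1.35×10⁻⁴ × 1496×10³ m = 202 m/s:
V = [fR − √((fR)² − 4 fR V_g)]/2 = [202 − √(202² − 4×202×6.19)]/2 = 6.39 m/s
Supergeostrophic (V > V_g = 6.19 m/s), as expected around a high.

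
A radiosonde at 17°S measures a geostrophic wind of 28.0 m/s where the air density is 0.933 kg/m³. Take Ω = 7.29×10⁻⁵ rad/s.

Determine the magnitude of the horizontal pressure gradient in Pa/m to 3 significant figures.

1.11×10⁻³ Pa/m

Coriolis parameter at 17°S:
f = 2Ω sin φ = 2 × 7.29×10⁻⁵ × sin 17° = 4.26×10⁻⁵ s⁻¹
Geostrophic balance rearranged: |∂P/∂n| = f ρ V_g
|∂P/∂n| = 4.26×10⁻⁵ × 0.933 × 28.0 = 1.11×10⁻³ Pa/m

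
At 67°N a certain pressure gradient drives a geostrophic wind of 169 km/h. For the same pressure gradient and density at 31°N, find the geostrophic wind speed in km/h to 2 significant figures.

With the same pressure gradient and density, V_g ∝ 1/f ∝ 1/sin φ.
V₂ = V₁ · sin φ₁ / sin φ₂ = 169 × sin 67° / sin 31°
V₂ = 169 × 0.9205/0.5150 = 300 km/h

300 km/h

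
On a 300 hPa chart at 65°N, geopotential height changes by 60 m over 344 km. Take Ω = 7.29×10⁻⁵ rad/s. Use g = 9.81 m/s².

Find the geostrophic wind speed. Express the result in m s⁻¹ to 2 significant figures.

13 m s⁻¹

Coriolis parameter at 65°N:
f = 2Ω sin φ = 2 × 7.29×10⁻⁵ × sin 65° = 1.32×10⁻⁴ s⁻¹
Height gradient: |∂Z/∂n| = 60 m / 344000 m = 1.74×10⁻⁴
On a pressure surface, geostrophic balance gives V_g = (g/f)|∂Z/∂n|:
V_g = 9.81 × 1.74×10⁻⁴ / 1.32×10⁻⁴ = 12.9 m/s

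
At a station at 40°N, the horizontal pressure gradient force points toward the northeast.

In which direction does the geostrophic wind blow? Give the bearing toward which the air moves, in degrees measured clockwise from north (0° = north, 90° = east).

135°

The pressure-gradient force points toward the northeast (bearing 045°).
Geostrophic balance: in the Northern Hemisphere the Coriolis force deflects motion to the right, so the geostrophic wind blows 90° to the right of the pressure-gradient force (low pressure on the left).
Rotating 045° by 90° clockwise gives 135° — the wind blows toward the southeast.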